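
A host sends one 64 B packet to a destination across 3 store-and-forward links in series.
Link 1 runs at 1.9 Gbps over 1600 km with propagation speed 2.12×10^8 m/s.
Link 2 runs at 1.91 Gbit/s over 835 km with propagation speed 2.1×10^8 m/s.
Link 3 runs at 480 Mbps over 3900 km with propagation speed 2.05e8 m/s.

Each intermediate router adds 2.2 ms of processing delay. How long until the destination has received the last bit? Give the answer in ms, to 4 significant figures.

34.95 ms

L = 64 × 8 = 512 bits.
Transmission delays (L/R per hop): 0.000269474, 0.000268063, 0.00106667 ms; sum = 0.0016042 ms.
Propagation delays (d/s per hop): 7.54717, 3.97619, 19.0244 ms; sum = 30.5478 ms.
Processing at 2 router(s): 2 × 2.2 ms = 4.4 ms.
End-to-end = 34.95 ms.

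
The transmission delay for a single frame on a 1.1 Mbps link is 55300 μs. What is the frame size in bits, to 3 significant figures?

L = R × t_tx = 1100000 b/s × 0.0553 s = 60830 bits.

60800 bits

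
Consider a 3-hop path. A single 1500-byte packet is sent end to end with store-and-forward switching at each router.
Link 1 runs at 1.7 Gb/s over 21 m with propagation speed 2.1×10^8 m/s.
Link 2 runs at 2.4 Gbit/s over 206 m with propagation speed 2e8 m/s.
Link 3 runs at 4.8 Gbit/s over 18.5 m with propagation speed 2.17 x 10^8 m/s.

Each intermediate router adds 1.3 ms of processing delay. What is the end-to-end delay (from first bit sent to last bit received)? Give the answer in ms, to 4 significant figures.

2.616 ms

L = 1500 × 8 = 12000 bits.
Transmission delays (L/R per hop): 0.00705882, 0.005, 0.0025 ms; sum = 0.0145588 ms.
Propagation delays (d/s per hop): 0.0001, 0.00103, 8.52535e-05 ms; sum = 0.00121525 ms.
Processing at 2 router(s): 2 × 1.3 ms = 2.6 ms.
End-to-end = 2.616 ms.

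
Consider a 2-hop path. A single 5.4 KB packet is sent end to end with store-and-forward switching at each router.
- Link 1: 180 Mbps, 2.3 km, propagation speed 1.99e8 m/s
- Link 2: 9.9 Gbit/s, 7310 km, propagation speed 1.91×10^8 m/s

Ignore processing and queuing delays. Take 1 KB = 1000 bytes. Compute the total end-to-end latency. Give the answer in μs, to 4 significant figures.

L = 43200 bits.
Transmission delays (L/R per hop): 240, 4.36364 μs; sum = 244.364 μs.
Propagation delays (d/s per hop): 11.5578, 38272.3 μs; sum = 38283.8 μs.
End-to-end = 38530 μs.

38530 μs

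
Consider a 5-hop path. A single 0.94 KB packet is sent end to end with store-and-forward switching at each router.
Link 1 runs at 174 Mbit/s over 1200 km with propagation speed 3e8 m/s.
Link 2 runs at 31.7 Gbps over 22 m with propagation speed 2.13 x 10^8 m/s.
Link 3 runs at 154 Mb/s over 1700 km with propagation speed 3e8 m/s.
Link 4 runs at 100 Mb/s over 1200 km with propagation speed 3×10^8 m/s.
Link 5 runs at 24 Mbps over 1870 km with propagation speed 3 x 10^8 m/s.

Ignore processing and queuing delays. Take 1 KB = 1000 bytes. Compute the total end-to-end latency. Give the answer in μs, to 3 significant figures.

20400 μs

L = 7520 bits.
Transmission delays (L/R per hop): 43.2184, 0.237224, 48.8312, 75.2, 313.333 μs; sum = 480.82 μs.
Propagation delays (d/s per hop): 4000, 0.103286, 5666.67, 4000, 6233.33 μs; sum = 19900.1 μs.
End-to-end = 20400 μs.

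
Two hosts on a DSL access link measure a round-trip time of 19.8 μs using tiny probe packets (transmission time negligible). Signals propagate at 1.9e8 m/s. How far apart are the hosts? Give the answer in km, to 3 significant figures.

1.88 km

One-way propagation = RTT/2 = 9.9 μs.
d = s × t = 190000000 × 9.9e-06 = 1.88 km.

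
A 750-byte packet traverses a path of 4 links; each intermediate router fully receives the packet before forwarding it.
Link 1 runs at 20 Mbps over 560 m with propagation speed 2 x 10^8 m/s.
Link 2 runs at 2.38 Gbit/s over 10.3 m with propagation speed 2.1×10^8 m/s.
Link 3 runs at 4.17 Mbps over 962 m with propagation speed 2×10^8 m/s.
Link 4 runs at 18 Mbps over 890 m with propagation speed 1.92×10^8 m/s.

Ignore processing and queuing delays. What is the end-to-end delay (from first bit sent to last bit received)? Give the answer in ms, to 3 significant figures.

L = 750 × 8 = 6000 bits.
Transmission delays (L/R per hop): 0.3, 0.00252101, 1.43885, 0.333333 ms; sum = 2.0747 ms.
Propagation delays (d/s per hop): 0.0028, 4.90476e-05, 0.00481, 0.00463542 ms; sum = 0.0122945 ms.
End-to-end = 2.09 ms.

2.09 ms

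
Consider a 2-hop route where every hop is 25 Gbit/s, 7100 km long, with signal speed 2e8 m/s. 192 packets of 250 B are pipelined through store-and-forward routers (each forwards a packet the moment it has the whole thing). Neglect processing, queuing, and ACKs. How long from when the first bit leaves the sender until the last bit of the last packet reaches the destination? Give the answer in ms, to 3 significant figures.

71.0 ms

Per-hop transmission t_tx = L/R = 2000/25000000000 = 8e-05 ms.
Per-hop propagation t_prop = 7100000/200000000 = 35.5 ms.
Pipeline fill: first packet needs 2·t_tx to clear all hops; remaining 191 packets each add one t_tx.
Total = (2+192-1)·t_tx + 2·t_prop = 193·8e-05 + 2·35.5 = 71.0 ms.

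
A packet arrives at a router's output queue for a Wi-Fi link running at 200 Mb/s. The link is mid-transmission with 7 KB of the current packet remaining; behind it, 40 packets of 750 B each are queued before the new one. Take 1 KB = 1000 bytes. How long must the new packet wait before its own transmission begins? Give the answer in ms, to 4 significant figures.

Each queued packet: L/R = 6000/200000000 = 0.03 ms.
40 queued → 1.2 ms.
Plus remaining 56000 bits of current packet: 0.28 ms.
Queuing delay = 1.480 ms.

1.480 ms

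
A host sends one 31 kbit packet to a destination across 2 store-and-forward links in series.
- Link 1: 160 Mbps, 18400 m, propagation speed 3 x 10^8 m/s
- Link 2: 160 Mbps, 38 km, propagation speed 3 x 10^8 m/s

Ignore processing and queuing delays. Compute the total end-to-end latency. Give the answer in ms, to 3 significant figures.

L = 31000 bits.
Transmission delay per hop = L/R = 31000/160000000 = 0.19375 ms; 2 hops → 0.3875 ms.
Propagation delays (d/s per hop): 0.0613333, 0.126667 ms; sum = 0.188 ms.
End-to-end = 0.576 ms.

0.576 ms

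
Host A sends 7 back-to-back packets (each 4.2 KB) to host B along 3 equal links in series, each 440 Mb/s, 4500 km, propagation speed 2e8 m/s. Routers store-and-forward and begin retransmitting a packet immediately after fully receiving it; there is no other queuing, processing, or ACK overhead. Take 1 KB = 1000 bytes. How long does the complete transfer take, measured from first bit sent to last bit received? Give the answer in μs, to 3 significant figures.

68200 μs

Per-hop transmission t_tx = L/R = 33600/440000000 = 76.3636 μs.
Per-hop propagation t_prop = 4500000/200000000 = 22500 μs.
Pipeline fill: first packet needs 3·t_tx to clear all hops; remaining 6 packets each add one t_tx.
Total = (3+7-1)·t_tx + 3·t_prop = 9·76.3636 + 3·22500 = 68200 μs.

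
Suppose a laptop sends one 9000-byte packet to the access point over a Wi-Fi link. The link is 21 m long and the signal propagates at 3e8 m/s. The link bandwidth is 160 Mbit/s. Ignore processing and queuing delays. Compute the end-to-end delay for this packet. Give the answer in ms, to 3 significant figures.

L = 9000 × 8 = 72000 bits.
Transmission delay = L/R = 72000 / 160000000 = 0.45 ms.
Propagation delay = d/s = 21 m / 300000000 m/s = 7e-05 ms.
Total = 0.450 ms.

0.450 ms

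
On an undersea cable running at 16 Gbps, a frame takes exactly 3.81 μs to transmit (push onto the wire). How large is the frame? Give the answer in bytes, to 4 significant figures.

7620 bytes

L = R × t_tx = 16000000000 b/s × 3.81e-06 s = 60960 bits.
In bytes: 60960 / 8 = 7620 bytes.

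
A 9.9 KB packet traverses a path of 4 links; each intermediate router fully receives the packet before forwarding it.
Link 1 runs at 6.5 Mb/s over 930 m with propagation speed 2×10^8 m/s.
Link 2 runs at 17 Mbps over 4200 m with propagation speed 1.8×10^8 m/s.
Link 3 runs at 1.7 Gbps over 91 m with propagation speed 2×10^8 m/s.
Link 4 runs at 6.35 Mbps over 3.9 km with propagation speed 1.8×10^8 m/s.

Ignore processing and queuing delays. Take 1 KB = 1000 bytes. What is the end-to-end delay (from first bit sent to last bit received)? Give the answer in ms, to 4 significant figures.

29.41 ms

L = 79200 bits.
Transmission delays (L/R per hop): 12.1846, 4.65882, 0.0465882, 12.4724 ms; sum = 29.3625 ms.
Propagation delays (d/s per hop): 0.00465, 0.0233333, 0.000455, 0.0216667 ms; sum = 0.050105 ms.
End-to-end = 29.41 ms.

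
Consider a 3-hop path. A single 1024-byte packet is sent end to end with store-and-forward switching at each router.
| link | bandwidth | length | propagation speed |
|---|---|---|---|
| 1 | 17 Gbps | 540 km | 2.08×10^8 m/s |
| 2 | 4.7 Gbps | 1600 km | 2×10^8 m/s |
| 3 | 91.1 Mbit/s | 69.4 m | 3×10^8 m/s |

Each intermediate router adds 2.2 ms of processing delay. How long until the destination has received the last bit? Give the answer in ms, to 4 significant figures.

L = 1024 × 8 = 8192 bits.
Transmission delays (L/R per hop): 0.000481882, 0.00174298, 0.0899232 ms; sum = 0.092148 ms.
Propagation delays (d/s per hop): 2.59615, 8, 0.000231333 ms; sum = 10.5964 ms.
Processing at 2 router(s): 2 × 2.2 ms = 4.4 ms.
End-to-end = 15.09 ms.

15.09 ms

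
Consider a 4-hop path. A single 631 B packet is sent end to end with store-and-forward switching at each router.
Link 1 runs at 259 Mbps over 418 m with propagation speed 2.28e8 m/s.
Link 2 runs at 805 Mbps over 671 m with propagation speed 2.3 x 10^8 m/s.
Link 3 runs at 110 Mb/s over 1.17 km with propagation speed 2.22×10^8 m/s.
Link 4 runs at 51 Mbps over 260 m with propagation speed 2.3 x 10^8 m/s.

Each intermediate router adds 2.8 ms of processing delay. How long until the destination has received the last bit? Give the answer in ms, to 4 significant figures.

8.582 ms

L = 631 × 8 = 5048 bits.
Transmission delays (L/R per hop): 0.0194903, 0.00627081, 0.0458909, 0.0989804 ms; sum = 0.170632 ms.
Propagation delays (d/s per hop): 0.00183333, 0.00291739, 0.00527027, 0.00113043 ms; sum = 0.0111514 ms.
Processing at 3 router(s): 3 × 2.8 ms = 8.4 ms.
End-to-end = 8.582 ms.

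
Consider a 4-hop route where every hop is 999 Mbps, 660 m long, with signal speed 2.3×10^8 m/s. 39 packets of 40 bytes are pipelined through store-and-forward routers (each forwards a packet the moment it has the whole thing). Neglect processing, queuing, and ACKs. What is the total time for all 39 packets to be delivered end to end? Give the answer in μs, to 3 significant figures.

Per-hop transmission t_tx = L/R = 320/999000000 = 0.32032 μs.
Per-hop propagation t_prop = 660/2.3e+08 = 2.86957 μs.
Pipeline fill: first packet needs 4·t_tx to clear all hops; remaining 38 packets each add one t_tx.
Total = (4+39-1)·t_tx + 4·t_prop = 42·0.32032 + 4·2.86957 = 24.9 μs.

24.9 μs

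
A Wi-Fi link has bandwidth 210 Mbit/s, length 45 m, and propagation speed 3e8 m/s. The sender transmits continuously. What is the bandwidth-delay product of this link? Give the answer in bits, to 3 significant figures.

Propagation delay = 45 / 300000000 = 1.5e-07 s.
BDP = R × t_prop = 210000000 × 1.5e-07 = 31.5 bits.

31.5 bits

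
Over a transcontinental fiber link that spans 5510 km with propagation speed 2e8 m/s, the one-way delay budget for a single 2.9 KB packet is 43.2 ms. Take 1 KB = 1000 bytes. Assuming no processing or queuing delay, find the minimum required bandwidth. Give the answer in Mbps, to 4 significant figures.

1.482 Mbps

L = 23200 bits.
Propagation delay = 5510000 / 200000000 = 27.55 ms.
Transmission budget = 43.2 − 27.55 = 15.65 ms.
R ≥ L / t_tx = 23200 bits / 0.01565 s = 1.482 Mbps.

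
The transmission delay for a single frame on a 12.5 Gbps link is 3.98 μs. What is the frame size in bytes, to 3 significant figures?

L = R × t_tx = 12500000000 b/s × 3.98e-06 s = 49750 bits.
In bytes: 49750 / 8 = 6220 bytes.

6220 bytes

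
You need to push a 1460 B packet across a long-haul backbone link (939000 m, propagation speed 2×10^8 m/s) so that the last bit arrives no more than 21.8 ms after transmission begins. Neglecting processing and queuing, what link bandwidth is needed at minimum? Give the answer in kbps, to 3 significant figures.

L = 11680 bits.
Propagation delay = 939000 / 200000000 = 4.695 ms.
Transmission budget = 21.8 − 4.695 = 17.105 ms.
R ≥ L / t_tx = 11680 bits / 0.017105 s = 683 kbps.

683 kbps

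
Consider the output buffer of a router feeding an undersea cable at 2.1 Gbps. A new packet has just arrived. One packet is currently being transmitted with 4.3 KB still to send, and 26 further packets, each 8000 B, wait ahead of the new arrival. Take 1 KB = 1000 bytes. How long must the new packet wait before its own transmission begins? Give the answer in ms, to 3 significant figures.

Each queued packet: L/R = 64000/2100000000 = 0.0304762 ms.
26 queued → 0.792381 ms.
Plus remaining 34400 bits of current packet: 0.016381 ms.
Queuing delay = 0.809 ms.

0.809 ms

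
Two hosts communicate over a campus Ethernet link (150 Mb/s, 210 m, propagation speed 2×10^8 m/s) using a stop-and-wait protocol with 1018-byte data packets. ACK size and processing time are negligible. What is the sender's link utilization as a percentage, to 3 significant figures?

t_tx = L/R = 8144/150000000 = 5.42933e-05 s.
t_prop = 210/200000000 = 1.05e-06 s; RTT = 2.1e-06 s.
Cycle = t_tx + RTT = 5.63933e-05 s.
Utilization = t_tx / cycle = 5.42933e-05/5.63933e-05 = 96.3 %.

96.3 %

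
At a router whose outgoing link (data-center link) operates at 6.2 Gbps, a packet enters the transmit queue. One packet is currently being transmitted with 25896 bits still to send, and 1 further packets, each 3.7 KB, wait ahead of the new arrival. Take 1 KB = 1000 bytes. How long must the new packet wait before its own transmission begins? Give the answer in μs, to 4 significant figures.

Each queued packet: L/R = 29600/6200000000 = 4.77419 μs.
1 queued → 4.77419 μs.
Plus remaining 25896 bits of current packet: 4.17677 μs.
Queuing delay = 8.951 μs.

8.951 μs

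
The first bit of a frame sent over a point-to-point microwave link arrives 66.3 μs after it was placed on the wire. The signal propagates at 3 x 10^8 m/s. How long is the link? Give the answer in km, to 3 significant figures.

d = s × t_prop = 300000000 × 6.63e-05 = 19.9 km.

19.9 km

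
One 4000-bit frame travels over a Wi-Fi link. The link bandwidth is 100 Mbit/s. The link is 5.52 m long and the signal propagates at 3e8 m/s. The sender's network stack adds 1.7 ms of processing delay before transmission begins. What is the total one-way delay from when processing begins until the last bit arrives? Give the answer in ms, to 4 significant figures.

1.740 ms

Transmission delay = L/R = 4000 / 100000000 = 0.04 ms.
Propagation delay = d/s = 5.52 m / 300000000 m/s = 1.84e-05 ms.
Plus processing delay 1.7 ms = 1.7 ms.
Total = 1.740 ms.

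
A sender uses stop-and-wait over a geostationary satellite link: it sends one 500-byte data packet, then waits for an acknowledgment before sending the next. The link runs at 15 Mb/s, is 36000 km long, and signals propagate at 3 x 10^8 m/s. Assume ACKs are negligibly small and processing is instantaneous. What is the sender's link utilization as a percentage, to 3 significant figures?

t_tx = L/R = 4000/15000000 = 0.000266667 s.
t_prop = 36000000/300000000 = 0.12 s; RTT = 0.24 s.
Cycle = t_tx + RTT = 0.240267 s.
Utilization = t_tx / cycle = 0.000266667/0.240267 = 0.111 %.

0.111 %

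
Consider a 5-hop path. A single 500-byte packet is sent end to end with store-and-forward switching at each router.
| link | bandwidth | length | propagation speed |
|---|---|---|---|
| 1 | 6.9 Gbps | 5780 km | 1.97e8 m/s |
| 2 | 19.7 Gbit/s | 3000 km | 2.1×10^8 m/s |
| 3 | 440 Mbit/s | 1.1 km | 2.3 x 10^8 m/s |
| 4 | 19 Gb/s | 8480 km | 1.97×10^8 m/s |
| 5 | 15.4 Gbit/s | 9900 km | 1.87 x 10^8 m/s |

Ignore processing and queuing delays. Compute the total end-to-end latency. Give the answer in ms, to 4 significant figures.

139.6 ms

L = 500 × 8 = 4000 bits.
Transmission delays (L/R per hop): 0.00057971, 0.000203046, 0.00909091, 0.000210526, 0.00025974 ms; sum = 0.0103439 ms.
Propagation delays (d/s per hop): 29.3401, 14.2857, 0.00478261, 43.0457, 52.9412 ms; sum = 139.617 ms.
End-to-end = 139.6 ms.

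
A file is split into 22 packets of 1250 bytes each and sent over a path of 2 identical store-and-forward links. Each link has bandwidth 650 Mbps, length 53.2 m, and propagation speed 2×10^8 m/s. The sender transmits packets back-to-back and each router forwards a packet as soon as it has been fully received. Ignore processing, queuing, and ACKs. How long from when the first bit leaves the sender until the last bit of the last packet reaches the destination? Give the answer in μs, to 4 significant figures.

354.4 μs

Per-hop transmission t_tx = L/R = 10000/650000000 = 15.3846 μs.
Per-hop propagation t_prop = 53.2/200000000 = 0.266 μs.
Pipeline fill: first packet needs 2·t_tx to clear all hops; remaining 21 packets each add one t_tx.
Total = (2+22-1)·t_tx + 2·t_prop = 23·15.3846 + 2·0.266 = 354.4 μs.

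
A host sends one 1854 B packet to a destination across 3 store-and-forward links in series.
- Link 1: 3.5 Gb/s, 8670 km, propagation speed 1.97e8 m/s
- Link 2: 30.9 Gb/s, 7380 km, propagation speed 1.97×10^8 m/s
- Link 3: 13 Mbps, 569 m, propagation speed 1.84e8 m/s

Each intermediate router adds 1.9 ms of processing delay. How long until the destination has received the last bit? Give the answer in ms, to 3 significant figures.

86.4 ms

L = 1854 × 8 = 14832 bits.
Transmission delays (L/R per hop): 0.00423771, 0.00048, 1.14092 ms; sum = 1.14564 ms.
Propagation delays (d/s per hop): 44.0102, 37.4619, 0.00309239 ms; sum = 81.4752 ms.
Processing at 2 router(s): 2 × 1.9 ms = 3.8 ms.
End-to-end = 86.4 ms.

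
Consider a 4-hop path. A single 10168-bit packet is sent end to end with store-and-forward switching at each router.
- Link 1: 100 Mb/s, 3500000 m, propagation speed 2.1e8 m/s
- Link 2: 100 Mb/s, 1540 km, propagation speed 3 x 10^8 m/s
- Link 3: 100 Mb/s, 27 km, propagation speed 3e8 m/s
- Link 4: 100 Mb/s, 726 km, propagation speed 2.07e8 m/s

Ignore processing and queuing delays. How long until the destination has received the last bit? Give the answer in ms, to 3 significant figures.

25.8 ms

Transmission delay per hop = L/R = 10168/100000000 = 0.10168 ms; 4 hops → 0.40672 ms.
Propagation delays (d/s per hop): 16.6667, 5.13333, 0.09, 3.50725 ms; sum = 25.3972 ms.
End-to-end = 25.8 ms.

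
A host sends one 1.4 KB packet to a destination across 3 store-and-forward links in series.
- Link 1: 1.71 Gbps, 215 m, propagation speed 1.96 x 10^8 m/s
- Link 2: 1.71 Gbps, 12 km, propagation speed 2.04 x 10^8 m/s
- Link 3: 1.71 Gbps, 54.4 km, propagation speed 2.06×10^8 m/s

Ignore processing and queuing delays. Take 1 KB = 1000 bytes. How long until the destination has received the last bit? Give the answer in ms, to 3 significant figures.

0.344 ms

L = 11200 bits.
Transmission delay per hop = L/R = 11200/1710000000 = 0.00654971 ms; 3 hops → 0.0196491 ms.
Propagation delays (d/s per hop): 0.00109694, 0.0588235, 0.264078 ms; sum = 0.323998 ms.
End-to-end = 0.344 ms.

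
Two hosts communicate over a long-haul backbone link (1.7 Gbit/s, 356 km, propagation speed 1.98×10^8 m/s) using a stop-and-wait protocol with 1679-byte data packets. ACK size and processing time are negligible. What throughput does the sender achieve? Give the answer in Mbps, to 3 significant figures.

3.73 Mbps

t_tx = L/R = 13432/1700000000 = 7.90118e-06 s.
t_prop = 356000/198000000 = 0.00179798 s; RTT = 0.00359596 s.
Cycle = t_tx + RTT = 0.00360386 s.
Throughput = L / cycle = 13432 / 0.00360386 = 3.73 Mbps.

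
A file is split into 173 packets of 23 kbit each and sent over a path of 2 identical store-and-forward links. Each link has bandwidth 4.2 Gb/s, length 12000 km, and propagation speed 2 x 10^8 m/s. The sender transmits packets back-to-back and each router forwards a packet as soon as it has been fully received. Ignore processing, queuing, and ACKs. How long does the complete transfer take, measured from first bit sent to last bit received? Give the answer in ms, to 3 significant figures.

Per-hop transmission t_tx = L/R = 23000/4200000000 = 0.00547619 ms.
Per-hop propagation t_prop = 12000000/200000000 = 60 ms.
Pipeline fill: first packet needs 2·t_tx to clear all hops; remaining 172 packets each add one t_tx.
Total = (2+173-1)·t_tx + 2·t_prop = 174·0.00547619 + 2·60 = 121 ms.

121 ms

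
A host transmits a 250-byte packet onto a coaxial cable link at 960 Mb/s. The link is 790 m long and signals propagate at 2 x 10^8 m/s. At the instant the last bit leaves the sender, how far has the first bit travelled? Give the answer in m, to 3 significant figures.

t_tx = L/R = 2000/960000000 = 2.08333e-06 s.
Distance = s × t_tx = 200000000 × 2.08333e-06 = 417 m.

417 m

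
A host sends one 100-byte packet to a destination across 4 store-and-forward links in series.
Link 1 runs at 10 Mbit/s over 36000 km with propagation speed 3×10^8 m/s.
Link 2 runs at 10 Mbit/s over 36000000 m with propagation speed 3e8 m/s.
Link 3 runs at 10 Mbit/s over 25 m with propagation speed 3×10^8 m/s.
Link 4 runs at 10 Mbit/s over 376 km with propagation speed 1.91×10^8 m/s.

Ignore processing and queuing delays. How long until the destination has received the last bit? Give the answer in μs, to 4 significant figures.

242300 μs

L = 100 × 8 = 800 bits.
Transmission delay per hop = L/R = 800/10000000 = 80 μs; 4 hops → 320 μs.
Propagation delays (d/s per hop): 120000, 120000, 0.0833333, 1968.59 μs; sum = 241969 μs.
End-to-end = 242300 μs.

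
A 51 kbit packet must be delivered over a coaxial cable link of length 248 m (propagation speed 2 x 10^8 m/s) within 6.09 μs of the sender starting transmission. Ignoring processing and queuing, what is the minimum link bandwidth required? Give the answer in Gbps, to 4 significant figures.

Propagation delay = 248 / 200000000 = 1.24 μs.
Transmission budget = 6.09 − 1.24 = 4.85 μs.
R ≥ L / t_tx = 51000 bits / 4.85e-06 s = 10.52 Gbps.

10.52 Gbps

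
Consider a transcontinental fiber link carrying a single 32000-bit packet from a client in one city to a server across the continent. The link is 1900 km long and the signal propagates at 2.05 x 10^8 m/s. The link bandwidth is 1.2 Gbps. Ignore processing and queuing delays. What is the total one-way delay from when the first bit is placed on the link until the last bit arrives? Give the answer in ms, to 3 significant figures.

9.29 ms

Transmission delay = L/R = 32000 / 1200000000 = 0.0266667 ms.
Propagation delay = d/s = 1900000 m / 2.05e+08 m/s = 9.26829 ms.
Total = 9.29 ms.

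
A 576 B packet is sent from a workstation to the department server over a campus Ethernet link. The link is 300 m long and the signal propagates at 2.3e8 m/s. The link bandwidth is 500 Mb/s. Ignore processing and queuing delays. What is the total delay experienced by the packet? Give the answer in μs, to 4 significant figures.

L = 576 × 8 = 4608 bits.
Transmission delay = L/R = 4608 / 500000000 = 9.216 μs.
Propagation delay = d/s = 300 m / 2.3e+08 m/s = 1.30435 μs.
Total = 10.52 μs.

10.52 μs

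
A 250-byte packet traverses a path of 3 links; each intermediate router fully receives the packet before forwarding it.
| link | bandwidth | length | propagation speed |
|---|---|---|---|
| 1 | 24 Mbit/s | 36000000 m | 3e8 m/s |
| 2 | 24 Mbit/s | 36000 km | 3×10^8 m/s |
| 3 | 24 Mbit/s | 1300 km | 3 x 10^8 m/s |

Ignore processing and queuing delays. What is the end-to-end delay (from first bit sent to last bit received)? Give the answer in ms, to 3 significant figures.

245 ms

L = 250 × 8 = 2000 bits.
Transmission delay per hop = L/R = 2000/24000000 = 0.0833333 ms; 3 hops → 0.25 ms.
Propagation delays (d/s per hop): 120, 120, 4.33333 ms; sum = 244.333 ms.
End-to-end = 245 ms.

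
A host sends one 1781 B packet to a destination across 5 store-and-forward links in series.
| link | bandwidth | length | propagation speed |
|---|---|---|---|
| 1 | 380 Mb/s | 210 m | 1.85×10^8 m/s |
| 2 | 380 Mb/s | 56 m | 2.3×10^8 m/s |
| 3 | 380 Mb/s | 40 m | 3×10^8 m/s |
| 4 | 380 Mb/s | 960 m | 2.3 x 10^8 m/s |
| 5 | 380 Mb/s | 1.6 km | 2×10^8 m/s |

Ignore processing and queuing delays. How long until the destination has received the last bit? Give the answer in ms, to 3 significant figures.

0.201 ms

L = 1781 × 8 = 14248 bits.
Transmission delay per hop = L/R = 14248/380000000 = 0.0374947 ms; 5 hops → 0.187474 ms.
Propagation delays (d/s per hop): 0.00113514, 0.000243478, 0.000133333, 0.00417391, 0.008 ms; sum = 0.0136859 ms.
End-to-end = 0.201 ms.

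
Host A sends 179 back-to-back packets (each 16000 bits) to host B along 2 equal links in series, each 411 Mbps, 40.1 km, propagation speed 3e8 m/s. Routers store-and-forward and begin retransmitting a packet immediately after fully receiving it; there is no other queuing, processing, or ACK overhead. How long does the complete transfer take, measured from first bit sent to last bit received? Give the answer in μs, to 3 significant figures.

7270 μs

Per-hop transmission t_tx = L/R = 16000/411000000 = 38.9294 μs.
Per-hop propagation t_prop = 40100/300000000 = 133.667 μs.
Pipeline fill: first packet needs 2·t_tx to clear all hops; remaining 178 packets each add one t_tx.
Total = (2+179-1)·t_tx + 2·t_prop = 180·38.9294 + 2·133.667 = 7270 μs.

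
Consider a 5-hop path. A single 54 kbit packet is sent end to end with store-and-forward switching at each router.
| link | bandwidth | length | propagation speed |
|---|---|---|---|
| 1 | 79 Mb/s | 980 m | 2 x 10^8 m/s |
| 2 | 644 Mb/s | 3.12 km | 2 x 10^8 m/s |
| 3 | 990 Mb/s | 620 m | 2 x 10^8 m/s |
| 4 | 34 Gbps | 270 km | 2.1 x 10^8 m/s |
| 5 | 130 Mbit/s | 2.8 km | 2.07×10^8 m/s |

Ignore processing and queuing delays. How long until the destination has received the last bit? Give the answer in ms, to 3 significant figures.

L = 54000 bits.
Transmission delays (L/R per hop): 0.683544, 0.0838509, 0.0545455, 0.00158824, 0.415385 ms; sum = 1.23891 ms.
Propagation delays (d/s per hop): 0.0049, 0.0156, 0.0031, 1.28571, 0.0135266 ms; sum = 1.32284 ms.
End-to-end = 2.56 ms.

2.56 ms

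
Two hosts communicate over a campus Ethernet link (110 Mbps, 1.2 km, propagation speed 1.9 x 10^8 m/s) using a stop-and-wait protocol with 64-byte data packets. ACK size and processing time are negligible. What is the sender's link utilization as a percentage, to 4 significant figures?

t_tx = L/R = 512/110000000 = 4.65455e-06 s.
t_prop = 1200/190000000 = 6.31579e-06 s; RTT = 1.26316e-05 s.
Cycle = t_tx + RTT = 1.72861e-05 s.
Utilization = t_tx / cycle = 4.65455e-06/1.72861e-05 = 26.93 %.

26.93 %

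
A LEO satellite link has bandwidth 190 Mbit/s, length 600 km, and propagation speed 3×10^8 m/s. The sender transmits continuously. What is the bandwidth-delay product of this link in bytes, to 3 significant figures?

Propagation delay = 600000 / 300000000 = 0.002 s.
BDP = R × t_prop = 190000000 × 0.002 = 380000 bits.
In bytes: 380000/8 = 47500 bytes.

47500 bytes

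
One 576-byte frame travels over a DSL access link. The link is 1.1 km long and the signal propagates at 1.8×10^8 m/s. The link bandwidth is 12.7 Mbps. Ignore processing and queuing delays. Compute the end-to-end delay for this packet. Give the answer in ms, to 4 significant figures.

0.3689 ms

L = 576 × 8 = 4608 bits.
Transmission delay = L/R = 4608 / 12700000 = 0.362835 ms.
Propagation delay = d/s = 1100 m / 180000000 m/s = 0.00611111 ms.
Total = 0.3689 ms.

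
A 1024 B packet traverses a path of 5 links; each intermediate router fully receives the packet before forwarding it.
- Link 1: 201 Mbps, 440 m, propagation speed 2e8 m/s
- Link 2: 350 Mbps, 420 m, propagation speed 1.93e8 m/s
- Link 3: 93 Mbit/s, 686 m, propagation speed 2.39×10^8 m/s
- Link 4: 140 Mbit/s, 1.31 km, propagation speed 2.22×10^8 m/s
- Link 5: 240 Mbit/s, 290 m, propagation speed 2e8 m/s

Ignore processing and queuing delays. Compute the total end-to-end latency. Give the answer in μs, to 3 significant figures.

259 μs

L = 1024 × 8 = 8192 bits.
Transmission delays (L/R per hop): 40.7562, 23.4057, 88.086, 58.5143, 34.1333 μs; sum = 244.896 μs.
Propagation delays (d/s per hop): 2.2, 2.17617, 2.87029, 5.9009, 1.45 μs; sum = 14.5974 μs.
End-to-end = 259 μs.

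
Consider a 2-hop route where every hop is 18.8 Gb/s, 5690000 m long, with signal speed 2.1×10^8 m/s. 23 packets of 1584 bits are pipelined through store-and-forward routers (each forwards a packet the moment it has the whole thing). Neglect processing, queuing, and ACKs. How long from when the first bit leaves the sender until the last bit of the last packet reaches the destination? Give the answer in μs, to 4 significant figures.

54190 μs

Per-hop transmission t_tx = L/R = 1584/18800000000 = 0.0842553 μs.
Per-hop propagation t_prop = 5690000/210000000 = 27095.2 μs.
Pipeline fill: first packet needs 2·t_tx to clear all hops; remaining 22 packets each add one t_tx.
Total = (2+23-1)·t_tx + 2·t_prop = 24·0.0842553 + 2·27095.2 = 54190 μs.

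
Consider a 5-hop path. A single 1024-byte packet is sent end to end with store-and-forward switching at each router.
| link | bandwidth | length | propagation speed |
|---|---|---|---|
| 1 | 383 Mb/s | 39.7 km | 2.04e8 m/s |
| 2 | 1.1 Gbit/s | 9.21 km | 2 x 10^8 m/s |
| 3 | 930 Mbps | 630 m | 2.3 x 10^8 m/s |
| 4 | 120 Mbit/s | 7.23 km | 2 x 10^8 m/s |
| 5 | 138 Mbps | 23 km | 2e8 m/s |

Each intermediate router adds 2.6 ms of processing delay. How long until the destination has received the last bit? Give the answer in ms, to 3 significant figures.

11.0 ms

L = 1024 × 8 = 8192 bits.
Transmission delays (L/R per hop): 0.021389, 0.00744727, 0.0088086, 0.0682667, 0.0593623 ms; sum = 0.165274 ms.
Propagation delays (d/s per hop): 0.194608, 0.04605, 0.00273913, 0.03615, 0.115 ms; sum = 0.394547 ms.
Processing at 4 router(s): 4 × 2.6 ms = 10.4 ms.
End-to-end = 11.0 ms.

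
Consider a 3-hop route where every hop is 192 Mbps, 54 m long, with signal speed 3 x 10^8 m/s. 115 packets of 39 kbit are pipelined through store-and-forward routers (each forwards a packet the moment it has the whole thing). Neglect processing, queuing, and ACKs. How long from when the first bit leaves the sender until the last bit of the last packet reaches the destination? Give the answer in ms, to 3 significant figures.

23.8 ms

Per-hop transmission t_tx = L/R = 39000/192000000 = 0.203125 ms.
Per-hop propagation t_prop = 54/300000000 = 0.00018 ms.
Pipeline fill: first packet needs 3·t_tx to clear all hops; remaining 114 packets each add one t_tx.
Total = (3+115-1)·t_tx + 3·t_prop = 117·0.203125 + 3·0.00018 = 23.8 ms.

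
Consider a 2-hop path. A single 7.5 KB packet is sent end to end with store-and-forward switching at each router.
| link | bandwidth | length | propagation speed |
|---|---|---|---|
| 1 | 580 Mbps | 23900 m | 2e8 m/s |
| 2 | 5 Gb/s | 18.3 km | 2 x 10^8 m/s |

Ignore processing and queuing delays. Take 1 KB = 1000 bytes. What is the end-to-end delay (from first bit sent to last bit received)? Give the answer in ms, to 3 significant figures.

0.326 ms

L = 60000 bits.
Transmission delays (L/R per hop): 0.103448, 0.012 ms; sum = 0.115448 ms.
Propagation delays (d/s per hop): 0.1195, 0.0915 ms; sum = 0.211 ms.
End-to-end = 0.326 ms.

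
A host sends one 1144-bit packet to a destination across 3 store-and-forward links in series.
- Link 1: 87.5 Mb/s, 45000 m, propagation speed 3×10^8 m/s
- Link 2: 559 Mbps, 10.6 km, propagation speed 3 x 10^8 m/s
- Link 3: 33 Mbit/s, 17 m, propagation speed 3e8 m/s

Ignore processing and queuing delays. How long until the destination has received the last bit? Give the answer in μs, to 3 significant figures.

235 μs

Transmission delays (L/R per hop): 13.0743, 2.04651, 34.6667 μs; sum = 49.7875 μs.
Propagation delays (d/s per hop): 150, 35.3333, 0.0566667 μs; sum = 185.39 μs.
End-to-end = 235 μs.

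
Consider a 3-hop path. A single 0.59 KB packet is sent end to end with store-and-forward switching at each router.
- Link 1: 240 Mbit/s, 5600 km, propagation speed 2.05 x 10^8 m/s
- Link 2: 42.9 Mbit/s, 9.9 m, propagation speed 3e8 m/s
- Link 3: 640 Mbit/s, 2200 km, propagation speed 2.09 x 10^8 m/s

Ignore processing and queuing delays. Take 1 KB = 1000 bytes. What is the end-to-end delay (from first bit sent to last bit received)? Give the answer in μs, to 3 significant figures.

L = 4720 bits.
Transmission delays (L/R per hop): 19.6667, 110.023, 7.375 μs; sum = 137.065 μs.
Propagation delays (d/s per hop): 27317.1, 0.033, 10526.3 μs; sum = 37843.4 μs.
End-to-end = 38000 μs.

38000 μs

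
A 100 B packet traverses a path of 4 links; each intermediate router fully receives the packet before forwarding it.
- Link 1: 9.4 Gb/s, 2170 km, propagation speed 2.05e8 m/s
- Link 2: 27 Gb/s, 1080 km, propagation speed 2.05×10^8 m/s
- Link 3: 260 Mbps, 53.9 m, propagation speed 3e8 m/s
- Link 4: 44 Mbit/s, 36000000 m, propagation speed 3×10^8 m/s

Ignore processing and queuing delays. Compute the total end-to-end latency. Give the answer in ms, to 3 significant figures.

136 ms

L = 100 × 8 = 800 bits.
Transmission delays (L/R per hop): 8.51064e-05, 2.96296e-05, 0.00307692, 0.0181818 ms; sum = 0.0213735 ms.
Propagation delays (d/s per hop): 10.5854, 5.26829, 0.000179667, 120 ms; sum = 135.854 ms.
End-to-end = 136 ms.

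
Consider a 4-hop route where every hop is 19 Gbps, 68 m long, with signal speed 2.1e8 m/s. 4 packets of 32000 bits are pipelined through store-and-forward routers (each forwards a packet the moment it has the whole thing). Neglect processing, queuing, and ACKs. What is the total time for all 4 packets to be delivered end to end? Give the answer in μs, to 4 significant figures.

Per-hop transmission t_tx = L/R = 32000/19000000000 = 1.68421 μs.
Per-hop propagation t_prop = 68/210000000 = 0.32381 μs.
Pipeline fill: first packet needs 4·t_tx to clear all hops; remaining 3 packets each add one t_tx.
Total = (4+4-1)·t_tx + 4·t_prop = 7·1.68421 + 4·0.32381 = 13.08 μs.

13.08 μs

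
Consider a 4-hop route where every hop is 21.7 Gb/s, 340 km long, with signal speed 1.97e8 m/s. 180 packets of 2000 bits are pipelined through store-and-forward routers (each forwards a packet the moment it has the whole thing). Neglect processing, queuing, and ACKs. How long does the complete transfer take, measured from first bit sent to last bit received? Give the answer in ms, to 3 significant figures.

6.92 ms

Per-hop transmission t_tx = L/R = 2000/21700000000 = 9.21659e-05 ms.
Per-hop propagation t_prop = 340000/197000000 = 1.72589 ms.
Pipeline fill: first packet needs 4·t_tx to clear all hops; remaining 179 packets each add one t_tx.
Total = (4+180-1)·t_tx + 4·t_prop = 183·9.21659e-05 + 4·1.72589 = 6.92 ms.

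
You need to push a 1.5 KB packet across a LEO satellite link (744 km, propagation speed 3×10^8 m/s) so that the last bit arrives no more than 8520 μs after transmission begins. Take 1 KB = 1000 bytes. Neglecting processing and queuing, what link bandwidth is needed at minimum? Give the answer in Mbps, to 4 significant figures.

1.987 Mbps

L = 12000 bits.
Propagation delay = 744000 / 300000000 = 2480 μs.
Transmission budget = 8520 − 2480 = 6040 μs.
R ≥ L / t_tx = 12000 bits / 0.00604 s = 1.987 Mbps.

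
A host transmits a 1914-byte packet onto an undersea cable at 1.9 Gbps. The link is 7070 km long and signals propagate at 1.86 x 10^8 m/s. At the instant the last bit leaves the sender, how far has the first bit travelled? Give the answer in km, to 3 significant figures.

t_tx = L/R = 15312/1900000000 = 8.05895e-06 s.
Distance = s × t_tx = 186000000 × 8.05895e-06 = 1.50 km.

1.50 km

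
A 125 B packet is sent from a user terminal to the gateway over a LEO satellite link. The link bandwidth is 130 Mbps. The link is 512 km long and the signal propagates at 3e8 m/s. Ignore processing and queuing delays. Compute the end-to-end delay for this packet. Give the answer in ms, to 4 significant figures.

L = 125 × 8 = 1000 bits.
Transmission delay = L/R = 1000 / 130000000 = 0.00769231 ms.
Propagation delay = d/s = 512000 m / 300000000 m/s = 1.70667 ms.
Total = 1.714 ms.

1.714 ms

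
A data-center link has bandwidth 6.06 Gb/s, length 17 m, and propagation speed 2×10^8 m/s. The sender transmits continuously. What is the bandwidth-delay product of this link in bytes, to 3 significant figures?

Propagation delay = 17 / 200000000 = 8.5e-08 s.
BDP = R × t_prop = 6060000000 × 8.5e-08 = 515.1 bits.
In bytes: 515.1/8 = 64.4 bytes.

64.4 bytes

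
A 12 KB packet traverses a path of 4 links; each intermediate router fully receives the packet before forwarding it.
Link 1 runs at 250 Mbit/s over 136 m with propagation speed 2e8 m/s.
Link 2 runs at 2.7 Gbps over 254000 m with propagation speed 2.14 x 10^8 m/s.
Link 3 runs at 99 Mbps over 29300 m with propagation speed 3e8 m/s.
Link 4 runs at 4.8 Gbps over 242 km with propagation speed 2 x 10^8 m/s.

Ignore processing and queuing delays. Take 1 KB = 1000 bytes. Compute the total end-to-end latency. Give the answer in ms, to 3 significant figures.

3.90 ms

L = 96000 bits.
Transmission delays (L/R per hop): 0.384, 0.0355556, 0.969697, 0.02 ms; sum = 1.40925 ms.
Propagation delays (d/s per hop): 0.00068, 1.18692, 0.0976667, 1.21 ms; sum = 2.49526 ms.
End-to-end = 3.90 ms.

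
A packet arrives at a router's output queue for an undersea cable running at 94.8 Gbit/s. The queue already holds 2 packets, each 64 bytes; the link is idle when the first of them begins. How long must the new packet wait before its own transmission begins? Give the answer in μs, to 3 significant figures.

0.0108 μs

Each queued packet: L/R = 512/94800000000 = 0.00540084 μs.
2 queued → 0.0108017 μs.
Queuing delay = 0.0108 μs.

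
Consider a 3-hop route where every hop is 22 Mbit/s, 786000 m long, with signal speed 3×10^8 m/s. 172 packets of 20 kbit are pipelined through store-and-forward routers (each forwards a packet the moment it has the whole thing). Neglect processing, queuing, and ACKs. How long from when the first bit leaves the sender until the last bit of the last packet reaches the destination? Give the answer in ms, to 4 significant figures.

166.0 ms

Per-hop transmission t_tx = L/R = 20000/22000000 = 0.909091 ms.
Per-hop propagation t_prop = 786000/300000000 = 2.62 ms.
Pipeline fill: first packet needs 3·t_tx to clear all hops; remaining 171 packets each add one t_tx.
Total = (3+172-1)·t_tx + 3·t_prop = 174·0.909091 + 3·2.62 = 166.0 ms.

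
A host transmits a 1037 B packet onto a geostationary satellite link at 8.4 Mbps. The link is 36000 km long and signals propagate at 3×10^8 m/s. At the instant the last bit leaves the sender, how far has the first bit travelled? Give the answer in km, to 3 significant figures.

296 km

t_tx = L/R = 8296/8400000 = 0.000987619 s.
Distance = s × t_tx = 300000000 × 0.000987619 = 296 km.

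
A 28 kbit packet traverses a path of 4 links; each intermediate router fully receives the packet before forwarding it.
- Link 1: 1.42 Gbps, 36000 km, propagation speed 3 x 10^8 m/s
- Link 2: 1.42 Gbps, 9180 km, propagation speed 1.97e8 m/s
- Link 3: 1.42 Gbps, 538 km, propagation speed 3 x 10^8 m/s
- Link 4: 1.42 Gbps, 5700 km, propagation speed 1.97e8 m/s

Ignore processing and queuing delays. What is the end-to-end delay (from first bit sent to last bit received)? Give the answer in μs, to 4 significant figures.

197400 μs

L = 28000 bits.
Transmission delay per hop = L/R = 28000/1420000000 = 19.7183 μs; 4 hops → 78.8732 μs.
Propagation delays (d/s per hop): 120000, 46599, 1793.33, 28934 μs; sum = 197326 μs.
End-to-end = 197400 μs.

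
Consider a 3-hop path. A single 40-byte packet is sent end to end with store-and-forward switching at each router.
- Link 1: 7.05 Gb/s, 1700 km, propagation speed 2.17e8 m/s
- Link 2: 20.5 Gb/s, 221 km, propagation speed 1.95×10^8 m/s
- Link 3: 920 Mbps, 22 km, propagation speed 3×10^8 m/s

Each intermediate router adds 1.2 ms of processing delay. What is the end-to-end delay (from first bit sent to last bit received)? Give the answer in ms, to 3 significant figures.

11.4 ms

L = 40 × 8 = 320 bits.
Transmission delays (L/R per hop): 4.53901e-05, 1.56098e-05, 0.000347826 ms; sum = 0.000408826 ms.
Propagation delays (d/s per hop): 7.8341, 1.13333, 0.0733333 ms; sum = 9.04077 ms.
Processing at 2 router(s): 2 × 1.2 ms = 2.4 ms.
End-to-end = 11.4 ms.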